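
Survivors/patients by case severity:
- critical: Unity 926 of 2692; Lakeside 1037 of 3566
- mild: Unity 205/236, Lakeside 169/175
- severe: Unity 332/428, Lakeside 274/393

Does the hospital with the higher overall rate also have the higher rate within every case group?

No

Critical: Unity 926/2692 = 34.4%, Lakeside 1037/3566 = 29.1% → Unity
Mild: Unity 205/236 = 86.9%, Lakeside 169/175 = 96.6% → Lakeside
Severe: Unity 332/428 = 77.6%, Lakeside 274/393 = 69.7% → Unity
Overall: Unity 1463/3356 = 43.6%, Lakeside 1480/4134 = 35.8% → Unity
Neither sweeps: Unity wins 2 of 3 groups, Lakeside wins 1. Unity wins overall but not every group — no Simpson reversal.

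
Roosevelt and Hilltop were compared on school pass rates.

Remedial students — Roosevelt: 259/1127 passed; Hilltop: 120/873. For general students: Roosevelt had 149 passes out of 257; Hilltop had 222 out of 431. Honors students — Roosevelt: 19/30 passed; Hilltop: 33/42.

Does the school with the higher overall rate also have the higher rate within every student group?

No

Remedial: Roosevelt 259/1127 = 23.0%, Hilltop 120/873 = 13.7% → Roosevelt
General: Roosevelt 149/257 = 58.0%, Hilltop 222/431 = 51.5% → Roosevelt
Honors: Roosevelt 19/30 = 63.3%, Hilltop 33/42 = 78.6% → Hilltop
Overall: Roosevelt 427/1414 = 30.2%, Hilltop 375/1346 = 27.9% → Roosevelt
Neither sweeps: Roosevelt wins 2 of 3 groups, Hilltop wins 1. Roosevelt wins overall but not every group — no Simpson reversal.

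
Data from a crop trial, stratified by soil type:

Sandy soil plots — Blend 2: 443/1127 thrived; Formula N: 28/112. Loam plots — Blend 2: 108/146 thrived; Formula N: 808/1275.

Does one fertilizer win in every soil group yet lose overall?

Yes

Sandy soil: Blend 2 443/1127 = 39.3%, Formula N 28/112 = 25.0% → Blend 2
Loam: Blend 2 108/146 = 74.0%, Formula N 808/1275 = 63.4% → Blend 2
Overall: Blend 2 551/1273 = 43.3%, Formula N 836/1387 = 60.3% → Formula N
Blend 2 wins each soil group but Formula N wins overall — the comparison reverses. Blend 2's plots skew toward sandy soil, which has a lower base rate.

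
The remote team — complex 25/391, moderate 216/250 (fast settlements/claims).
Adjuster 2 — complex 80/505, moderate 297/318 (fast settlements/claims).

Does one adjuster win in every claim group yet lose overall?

No

Complex: the remote team 25/391 = 6.4%, Adjuster 2 80/505 = 15.8% → Adjuster 2
Moderate: the remote team 216/250 = 86.4%, Adjuster 2 297/318 = 93.4% → Adjuster 2
Overall: the remote team 241/641 = 37.6%, Adjuster 2 377/823 = 45.8% → Adjuster 2
Adjuster 2 wins overall and in every claim group — no reversal.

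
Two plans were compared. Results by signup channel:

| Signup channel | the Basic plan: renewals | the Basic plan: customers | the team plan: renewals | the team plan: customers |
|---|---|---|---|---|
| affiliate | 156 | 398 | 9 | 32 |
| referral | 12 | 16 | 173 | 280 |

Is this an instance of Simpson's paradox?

Yes

Affiliate: the Basic plan 156/398 = 39.2%, the team plan 9/32 = 28.1% → the Basic plan
Referral: the Basic plan 12/16 = 75.0%, the team plan 173/280 = 61.8% → the Basic plan
Overall: the Basic plan 168/414 = 40.6%, the team plan 182/312 = 58.3% → the team plan
The Basic plan wins each signup group but the team plan wins overall — the comparison reverses. The Basic plan's customers skew toward affiliate, which has a lower base rate.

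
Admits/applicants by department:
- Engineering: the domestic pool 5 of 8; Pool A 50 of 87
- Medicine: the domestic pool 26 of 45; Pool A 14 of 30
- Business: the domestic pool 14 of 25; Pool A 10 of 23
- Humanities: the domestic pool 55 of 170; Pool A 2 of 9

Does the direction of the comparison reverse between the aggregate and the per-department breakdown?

Yes

Engineering: the domestic pool 5/8 = 62.5%, Pool A 50/87 = 57.5% → the domestic pool
Medicine: the domestic pool 26/45 = 57.8%, Pool A 14/30 = 46.7% → the domestic pool
Business: the domestic pool 14/25 = 56.0%, Pool A 10/23 = 43.5% → the domestic pool
Humanities: the domestic pool 55/170 = 32.4%, Pool A 2/9 = 22.2% → the domestic pool
Overall: the domestic pool 100/248 = 40.3%, Pool A 76/149 = 51.0% → Pool A
The domestic pool wins each department group but Pool A wins overall — the comparison reverses. The domestic pool's applicants skew toward Humanities, which has a lower base rate.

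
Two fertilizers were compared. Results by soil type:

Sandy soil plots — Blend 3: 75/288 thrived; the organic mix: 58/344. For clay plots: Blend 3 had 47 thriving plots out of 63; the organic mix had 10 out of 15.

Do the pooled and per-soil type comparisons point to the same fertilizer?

Yes

Sandy soil: Blend 3 75/288 = 26.0%, the organic mix 58/344 = 16.9% → Blend 3
Clay: Blend 3 47/63 = 74.6%, the organic mix 10/15 = 66.7% → Blend 3
Overall: Blend 3 122/351 = 34.8%, the organic mix 68/359 = 18.9% → Blend 3
Blend 3 wins overall and in every soil group — no reversal.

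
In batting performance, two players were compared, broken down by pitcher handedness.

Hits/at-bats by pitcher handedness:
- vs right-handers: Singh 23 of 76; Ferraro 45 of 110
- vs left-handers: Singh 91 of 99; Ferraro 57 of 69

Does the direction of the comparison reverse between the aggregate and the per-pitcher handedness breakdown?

No

Vs right-handers: Singh 23/76 = 30.3%, Ferraro 45/110 = 40.9% → Ferraro
Vs left-handers: Singh 91/99 = 91.9%, Ferraro 57/69 = 82.6% → Singh
Overall: Singh 114/175 = 65.1%, Ferraro 102/179 = 57.0% → Singh
Neither sweeps: Singh wins 1 of 2 groups, Ferraro wins 1. Singh wins overall but not every group — no Simpson reversal.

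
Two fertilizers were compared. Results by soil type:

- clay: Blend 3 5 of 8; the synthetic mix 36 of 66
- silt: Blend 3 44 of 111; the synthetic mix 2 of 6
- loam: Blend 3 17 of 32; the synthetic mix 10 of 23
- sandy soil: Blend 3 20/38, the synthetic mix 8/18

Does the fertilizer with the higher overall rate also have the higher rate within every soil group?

No

Clay: Blend 3 5/8 = 62.5%, the synthetic mix 36/66 = 54.5% → Blend 3
Silt: Blend 3 44/111 = 39.6%, the synthetic mix 2/6 = 33.3% → Blend 3
Loam: Blend 3 17/32 = 53.1%, the synthetic mix 10/23 = 43.5% → Blend 3
Sandy soil: Blend 3 20/38 = 52.6%, the synthetic mix 8/18 = 44.4% → Blend 3
Overall: Blend 3 86/189 = 45.5%, the synthetic mix 56/113 = 49.6% → the synthetic mix
Blend 3 wins each soil group but the synthetic mix wins overall — the comparison reverses. Blend 3's plots skew toward silt, which has a lower base rate.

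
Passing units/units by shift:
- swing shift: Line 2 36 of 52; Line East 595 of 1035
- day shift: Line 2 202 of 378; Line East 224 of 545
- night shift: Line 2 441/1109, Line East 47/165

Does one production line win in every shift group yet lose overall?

Swing shift: Line 2 36/52 = 69.2%, Line East 595/1035 = 57.5% → Line 2
Day shift: Line 2 202/378 = 53.4%, Line East 224/545 = 41.1% → Line 2
Night shift: Line 2 441/1109 = 39.8%, Line East 47/165 = 28.5% → Line 2
Overall: Line 2 679/1539 = 44.1%, Line East 866/1745 = 49.6% → Line East
Line 2 wins each shift group but Line East wins overall — the comparison reverses. Line 2's units skew toward night shift, which has a lower base rate.

Yes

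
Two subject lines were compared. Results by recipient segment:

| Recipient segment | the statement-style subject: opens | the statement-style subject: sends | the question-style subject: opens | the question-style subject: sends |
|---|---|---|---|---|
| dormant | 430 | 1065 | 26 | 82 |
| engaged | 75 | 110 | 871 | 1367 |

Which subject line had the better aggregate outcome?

Dormant: the statement-style subject 430/1065 = 40.4%, the question-style subject 26/82 = 31.7% → the statement-style subject
Engaged: the statement-style subject 75/110 = 68.2%, the question-style subject 871/1367 = 63.7% → the statement-style subject
Overall: the statement-style subject 505/1175 = 43.0%, the question-style subject 897/1449 = 61.9% → the question-style subject
(The statement-style subject wins every recipient group but the question-style subject wins overall — the statement-style subject's sends skew toward the low-rate dormant group.)

the question-style subject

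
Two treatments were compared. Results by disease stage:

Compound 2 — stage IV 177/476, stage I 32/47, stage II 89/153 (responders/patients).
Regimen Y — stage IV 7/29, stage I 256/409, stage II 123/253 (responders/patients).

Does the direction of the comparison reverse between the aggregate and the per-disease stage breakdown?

Stage IV: Compound 2 177/476 = 37.2%, Regimen Y 7/29 = 24.1% → Compound 2
Stage I: Compound 2 32/47 = 68.1%, Regimen Y 256/409 = 62.6% → Compound 2
Stage II: Compound 2 89/153 = 58.2%, Regimen Y 123/253 = 48.6% → Compound 2
Overall: Compound 2 298/676 = 44.1%, Regimen Y 386/691 = 55.9% → Regimen Y
Compound 2 wins each disease group but Regimen Y wins overall — the comparison reverses. Compound 2's patients skew toward stage IV, which has a lower base rate.

Yes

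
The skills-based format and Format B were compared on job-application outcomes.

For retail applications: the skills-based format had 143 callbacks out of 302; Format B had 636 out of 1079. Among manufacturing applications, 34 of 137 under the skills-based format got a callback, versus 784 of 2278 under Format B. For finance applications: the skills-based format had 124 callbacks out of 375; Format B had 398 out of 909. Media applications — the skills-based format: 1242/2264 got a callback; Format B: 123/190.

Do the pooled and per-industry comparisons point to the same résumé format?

Retail: the skills-based format 143/302 = 47.4%, Format B 636/1079 = 58.9% → Format B
Manufacturing: the skills-based format 34/137 = 24.8%, Format B 784/2278 = 34.4% → Format B
Finance: the skills-based format 124/375 = 33.1%, Format B 398/909 = 43.8% → Format B
Media: the skills-based format 1242/2264 = 54.9%, Format B 123/190 = 64.7% → Format B
Overall: the skills-based format 1543/3078 = 50.1%, Format B 1941/4456 = 43.6% → the skills-based format
Format B wins each industry group but the skills-based format wins overall — the comparison reverses. Format B's applications skew toward manufacturing, which has a lower base rate.

No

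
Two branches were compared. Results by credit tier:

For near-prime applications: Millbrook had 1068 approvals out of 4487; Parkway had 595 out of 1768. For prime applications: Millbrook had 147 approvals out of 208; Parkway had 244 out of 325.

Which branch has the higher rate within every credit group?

Near-prime: Millbrook 1068/4487 = 23.8%, Parkway 595/1768 = 33.7% → Parkway
Prime: Millbrook 147/208 = 70.7%, Parkway 244/325 = 75.1% → Parkway
Parkway has the higher rate in both groups.

Parkway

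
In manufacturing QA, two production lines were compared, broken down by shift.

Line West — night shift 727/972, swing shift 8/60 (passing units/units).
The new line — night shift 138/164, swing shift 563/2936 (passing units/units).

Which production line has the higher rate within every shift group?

Night shift: Line West 727/972 = 74.8%, the new line 138/164 = 84.1% → the new line
Swing shift: Line West 8/60 = 13.3%, the new line 563/2936 = 19.2% → the new line
The new line has the higher rate in both groups.

the new line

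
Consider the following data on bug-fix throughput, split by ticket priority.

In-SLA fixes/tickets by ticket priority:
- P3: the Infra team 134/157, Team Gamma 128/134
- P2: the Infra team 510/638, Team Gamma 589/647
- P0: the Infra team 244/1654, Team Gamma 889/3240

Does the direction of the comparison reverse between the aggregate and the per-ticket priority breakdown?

P3: the Infra team 134/157 = 85.4%, Team Gamma 128/134 = 95.5% → Team Gamma
P2: the Infra team 510/638 = 79.9%, Team Gamma 589/647 = 91.0% → Team Gamma
P0: the Infra team 244/1654 = 14.8%, Team Gamma 889/3240 = 27.4% → Team Gamma
Overall: the Infra team 888/2449 = 36.3%, Team Gamma 1606/4021 = 39.9% → Team Gamma
Team Gamma wins overall and in every ticket group — no reversal.

No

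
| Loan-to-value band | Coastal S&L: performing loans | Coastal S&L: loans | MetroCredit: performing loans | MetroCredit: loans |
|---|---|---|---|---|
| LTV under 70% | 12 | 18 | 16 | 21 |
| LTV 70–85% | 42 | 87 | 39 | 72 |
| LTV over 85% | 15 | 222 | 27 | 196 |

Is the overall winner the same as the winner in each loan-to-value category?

Yes

LTV under 70%: Coastal S&L 12/18 = 66.7%, MetroCredit 16/21 = 76.2% → MetroCredit
LTV 70–85%: Coastal S&L 42/87 = 48.3%, MetroCredit 39/72 = 54.2% → MetroCredit
LTV over 85%: Coastal S&L 15/222 = 6.8%, MetroCredit 27/196 = 13.8% → MetroCredit
Overall: Coastal S&L 69/327 = 21.1%, MetroCredit 82/289 = 28.4% → MetroCredit
MetroCredit wins overall and in every loan-to-value group — no reversal.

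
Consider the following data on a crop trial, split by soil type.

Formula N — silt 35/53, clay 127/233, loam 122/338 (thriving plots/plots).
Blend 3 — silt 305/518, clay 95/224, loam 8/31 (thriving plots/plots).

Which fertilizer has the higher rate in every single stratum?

Silt: Formula N 35/53 = 66.0%, Blend 3 305/518 = 58.9% → Formula N
Clay: Formula N 127/233 = 54.5%, Blend 3 95/224 = 42.4% → Formula N
Loam: Formula N 122/338 = 36.1%, Blend 3 8/31 = 25.8% → Formula N
Formula N has the higher rate in all 3 groups.

Formula N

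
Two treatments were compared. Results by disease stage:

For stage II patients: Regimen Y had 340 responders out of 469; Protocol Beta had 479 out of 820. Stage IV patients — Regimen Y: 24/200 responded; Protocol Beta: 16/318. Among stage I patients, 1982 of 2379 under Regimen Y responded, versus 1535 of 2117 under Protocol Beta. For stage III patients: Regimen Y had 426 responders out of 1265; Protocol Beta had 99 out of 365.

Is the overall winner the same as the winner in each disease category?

Stage II: Regimen Y 340/469 = 72.5%, Protocol Beta 479/820 = 58.4% → Regimen Y
Stage IV: Regimen Y 24/200 = 12.0%, Protocol Beta 16/318 = 5.0% → Regimen Y
Stage I: Regimen Y 1982/2379 = 83.3%, Protocol Beta 1535/2117 = 72.5% → Regimen Y
Stage III: Regimen Y 426/1265 = 33.7%, Protocol Beta 99/365 = 27.1% → Regimen Y
Overall: Regimen Y 2772/4313 = 64.3%, Protocol Beta 2129/3620 = 58.8% → Regimen Y
Regimen Y wins overall and in every disease group — no reversal.

Yes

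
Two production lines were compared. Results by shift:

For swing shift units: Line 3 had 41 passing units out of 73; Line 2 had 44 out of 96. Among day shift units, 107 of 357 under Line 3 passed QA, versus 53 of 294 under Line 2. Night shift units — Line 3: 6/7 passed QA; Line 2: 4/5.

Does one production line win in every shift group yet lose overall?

Swing shift: Line 3 41/73 = 56.2%, Line 2 44/96 = 45.8% → Line 3
Day shift: Line 3 107/357 = 30.0%, Line 2 53/294 = 18.0% → Line 3
Night shift: Line 3 6/7 = 85.7%, Line 2 4/5 = 80.0% → Line 3
Overall: Line 3 154/437 = 35.2%, Line 2 101/395 = 25.6% → Line 3
Line 3 wins overall and in every shift group — no reversal.

No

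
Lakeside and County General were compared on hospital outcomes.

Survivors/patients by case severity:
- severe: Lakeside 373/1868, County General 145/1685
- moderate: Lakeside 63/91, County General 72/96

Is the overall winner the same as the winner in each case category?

No

Severe: Lakeside 373/1868 = 20.0%, County General 145/1685 = 8.6% → Lakeside
Moderate: Lakeside 63/91 = 69.2%, County General 72/96 = 75.0% → County General
Overall: Lakeside 436/1959 = 22.3%, County General 217/1781 = 12.2% → Lakeside
Neither sweeps: Lakeside wins 1 of 2 groups, County General wins 1. Lakeside wins overall but not every group — no Simpson reversal.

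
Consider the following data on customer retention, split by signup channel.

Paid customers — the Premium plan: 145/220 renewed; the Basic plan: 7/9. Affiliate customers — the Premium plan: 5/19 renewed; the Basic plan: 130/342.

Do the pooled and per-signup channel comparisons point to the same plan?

Paid: the Premium plan 145/220 = 65.9%, the Basic plan 7/9 = 77.8% → the Basic plan
Affiliate: the Premium plan 5/19 = 26.3%, the Basic plan 130/342 = 38.0% → the Basic plan
Overall: the Premium plan 150/239 = 62.8%, the Basic plan 137/351 = 39.0% → the Premium plan
The Basic plan wins each signup group but the Premium plan wins overall — the comparison reverses. The Basic plan's customers skew toward affiliate, which has a lower base rate.

No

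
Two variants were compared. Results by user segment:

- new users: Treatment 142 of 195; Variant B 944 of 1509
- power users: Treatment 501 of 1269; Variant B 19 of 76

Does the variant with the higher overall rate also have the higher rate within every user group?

No

New users: Treatment 142/195 = 72.8%, Variant B 944/1509 = 62.6% → Treatment
Power users: Treatment 501/1269 = 39.5%, Variant B 19/76 = 25.0% → Treatment
Overall: Treatment 643/1464 = 43.9%, Variant B 963/1585 = 60.8% → Variant B
Treatment wins each user group but Variant B wins overall — the comparison reverses. Treatment's views skew toward power users, which has a lower base rate.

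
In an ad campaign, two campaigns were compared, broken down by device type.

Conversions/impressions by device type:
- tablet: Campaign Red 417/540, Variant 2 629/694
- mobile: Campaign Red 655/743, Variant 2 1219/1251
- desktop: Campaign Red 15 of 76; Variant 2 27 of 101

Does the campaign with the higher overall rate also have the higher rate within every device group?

Yes

Tablet: Campaign Red 417/540 = 77.2%, Variant 2 629/694 = 90.6% → Variant 2
Mobile: Campaign Red 655/743 = 88.2%, Variant 2 1219/1251 = 97.4% → Variant 2
Desktop: Campaign Red 15/76 = 19.7%, Variant 2 27/101 = 26.7% → Variant 2
Overall: Campaign Red 1087/1359 = 80.0%, Variant 2 1875/2046 = 91.6% → Variant 2
Variant 2 wins overall and in every device group — no reversal.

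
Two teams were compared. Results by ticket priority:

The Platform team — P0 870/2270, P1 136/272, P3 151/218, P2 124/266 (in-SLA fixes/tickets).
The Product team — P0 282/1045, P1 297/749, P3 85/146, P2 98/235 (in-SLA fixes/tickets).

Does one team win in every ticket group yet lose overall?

P0: the Platform team 870/2270 = 38.3%, the Product team 282/1045 = 27.0% → the Platform team
P1: the Platform team 136/272 = 50.0%, the Product team 297/749 = 39.7% → the Platform team
P3: the Platform team 151/218 = 69.3%, the Product team 85/146 = 58.2% → the Platform team
P2: the Platform team 124/266 = 46.6%, the Product team 98/235 = 41.7% → the Platform team
Overall: the Platform team 1281/3026 = 42.3%, the Product team 762/2175 = 35.0% → the Platform team
The Platform team wins overall and in every ticket group — no reversal.

No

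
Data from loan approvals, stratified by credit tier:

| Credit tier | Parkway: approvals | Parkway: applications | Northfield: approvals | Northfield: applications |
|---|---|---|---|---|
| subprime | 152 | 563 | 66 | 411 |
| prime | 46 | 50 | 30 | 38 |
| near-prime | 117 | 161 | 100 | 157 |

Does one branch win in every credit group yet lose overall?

Subprime: Parkway 152/563 = 27.0%, Northfield 66/411 = 16.1% → Parkway
Prime: Parkway 46/50 = 92.0%, Northfield 30/38 = 78.9% → Parkway
Near-prime: Parkway 117/161 = 72.7%, Northfield 100/157 = 63.7% → Parkway
Overall: Parkway 315/774 = 40.7%, Northfield 196/606 = 32.3% → Parkway
Parkway wins overall and in every credit group — no reversal.

No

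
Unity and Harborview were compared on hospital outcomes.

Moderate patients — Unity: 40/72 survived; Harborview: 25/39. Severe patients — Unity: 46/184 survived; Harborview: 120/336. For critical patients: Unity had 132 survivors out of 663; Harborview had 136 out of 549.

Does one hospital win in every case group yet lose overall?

Moderate: Unity 40/72 = 55.6%, Harborview 25/39 = 64.1% → Harborview
Severe: Unity 46/184 = 25.0%, Harborview 120/336 = 35.7% → Harborview
Critical: Unity 132/663 = 19.9%, Harborview 136/549 = 24.8% → Harborview
Overall: Unity 218/919 = 23.7%, Harborview 281/924 = 30.4% → Harborview
Harborview wins overall and in every case group — no reversal.

No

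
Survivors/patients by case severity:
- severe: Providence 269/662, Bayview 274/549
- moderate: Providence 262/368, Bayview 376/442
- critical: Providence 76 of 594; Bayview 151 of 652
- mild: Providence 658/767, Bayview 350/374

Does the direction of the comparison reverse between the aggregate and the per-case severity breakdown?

No

Severe: Providence 269/662 = 40.6%, Bayview 274/549 = 49.9% → Bayview
Moderate: Providence 262/368 = 71.2%, Bayview 376/442 = 85.1% → Bayview
Critical: Providence 76/594 = 12.8%, Bayview 151/652 = 23.2% → Bayview
Mild: Providence 658/767 = 85.8%, Bayview 350/374 = 93.6% → Bayview
Overall: Providence 1265/2391 = 52.9%, Bayview 1151/2017 = 57.1% → Bayview
Bayview wins overall and in every case group — no reversal.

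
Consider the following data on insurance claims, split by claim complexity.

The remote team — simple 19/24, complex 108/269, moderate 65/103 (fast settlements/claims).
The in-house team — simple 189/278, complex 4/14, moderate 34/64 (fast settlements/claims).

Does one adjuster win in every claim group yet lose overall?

Yes

Simple: the remote team 19/24 = 79.2%, the in-house team 189/278 = 68.0% → the remote team
Complex: the remote team 108/269 = 40.1%, the in-house team 4/14 = 28.6% → the remote team
Moderate: the remote team 65/103 = 63.1%, the in-house team 34/64 = 53.1% → the remote team
Overall: the remote team 192/396 = 48.5%, the in-house team 227/356 = 63.8% → the in-house team
The remote team wins each claim group but the in-house team wins overall — the comparison reverses. The remote team's claims skew toward complex, which has a lower base rate.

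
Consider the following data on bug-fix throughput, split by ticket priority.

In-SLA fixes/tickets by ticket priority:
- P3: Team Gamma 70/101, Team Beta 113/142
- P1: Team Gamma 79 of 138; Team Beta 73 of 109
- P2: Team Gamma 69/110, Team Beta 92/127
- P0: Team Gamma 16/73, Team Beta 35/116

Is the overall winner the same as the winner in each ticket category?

Yes

P3: Team Gamma 70/101 = 69.3%, Team Beta 113/142 = 79.6% → Team Beta
P1: Team Gamma 79/138 = 57.2%, Team Beta 73/109 = 67.0% → Team Beta
P2: Team Gamma 69/110 = 62.7%, Team Beta 92/127 = 72.4% → Team Beta
P0: Team Gamma 16/73 = 21.9%, Team Beta 35/116 = 30.2% → Team Beta
Overall: Team Gamma 234/422 = 55.5%, Team Beta 313/494 = 63.4% → Team Beta
Team Beta wins overall and in every ticket group — no reversal.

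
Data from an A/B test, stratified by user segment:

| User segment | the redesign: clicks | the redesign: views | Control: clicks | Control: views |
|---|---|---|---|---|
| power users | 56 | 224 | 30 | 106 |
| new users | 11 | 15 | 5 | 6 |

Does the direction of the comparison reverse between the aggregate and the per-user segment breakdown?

Power users: the redesign 56/224 = 25.0%, Control 30/106 = 28.3% → Control
New users: the redesign 11/15 = 73.3%, Control 5/6 = 83.3% → Control
Overall: the redesign 67/239 = 28.0%, Control 35/112 = 31.2% → Control
Control wins overall and in every user group — no reversal.

No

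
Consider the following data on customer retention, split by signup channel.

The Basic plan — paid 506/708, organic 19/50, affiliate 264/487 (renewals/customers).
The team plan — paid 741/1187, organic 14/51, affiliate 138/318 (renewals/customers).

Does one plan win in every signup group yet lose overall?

No

Paid: the Basic plan 506/708 = 71.5%, the team plan 741/1187 = 62.4% → the Basic plan
Organic: the Basic plan 19/50 = 38.0%, the team plan 14/51 = 27.5% → the Basic plan
Affiliate: the Basic plan 264/487 = 54.2%, the team plan 138/318 = 43.4% → the Basic plan
Overall: the Basic plan 789/1245 = 63.4%, the team plan 893/1556 = 57.4% → the Basic plan
The Basic plan wins overall and in every signup group — no reversal.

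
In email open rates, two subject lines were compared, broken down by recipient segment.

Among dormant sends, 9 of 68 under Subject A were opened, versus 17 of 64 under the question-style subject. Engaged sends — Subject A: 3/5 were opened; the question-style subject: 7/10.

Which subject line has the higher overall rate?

Dormant: Subject A 9/68 = 13.2%, the question-style subject 17/64 = 26.6% → the question-style subject
Engaged: Subject A 3/5 = 60.0%, the question-style subject 7/10 = 70.0% → the question-style subject
Overall: Subject A 12/73 = 16.4%, the question-style subject 24/74 = 32.4% → the question-style subject

the question-style subject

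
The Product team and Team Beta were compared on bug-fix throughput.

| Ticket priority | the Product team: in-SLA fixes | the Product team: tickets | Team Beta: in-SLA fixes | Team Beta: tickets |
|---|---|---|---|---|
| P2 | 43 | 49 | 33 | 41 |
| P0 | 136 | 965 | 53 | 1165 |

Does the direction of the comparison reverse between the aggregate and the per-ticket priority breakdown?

No

P2: the Product team 43/49 = 87.8%, Team Beta 33/41 = 80.5% → the Product team
P0: the Product team 136/965 = 14.1%, Team Beta 53/1165 = 4.5% → the Product team
Overall: the Product team 179/1014 = 17.7%, Team Beta 86/1206 = 7.1% → the Product team
The Product team wins overall and in every ticket group — no reversal.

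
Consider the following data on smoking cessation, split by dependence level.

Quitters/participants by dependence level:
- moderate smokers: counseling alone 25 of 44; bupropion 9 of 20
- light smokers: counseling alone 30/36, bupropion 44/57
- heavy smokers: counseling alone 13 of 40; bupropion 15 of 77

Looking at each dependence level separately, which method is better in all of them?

counseling alone

Moderate smokers: counseling alone 25/44 = 56.8%, bupropion 9/20 = 45.0% → counseling alone
Light smokers: counseling alone 30/36 = 83.3%, bupropion 44/57 = 77.2% → counseling alone
Heavy smokers: counseling alone 13/40 = 32.5%, bupropion 15/77 = 19.5% → counseling alone
Counseling alone has the higher rate in all 3 groups.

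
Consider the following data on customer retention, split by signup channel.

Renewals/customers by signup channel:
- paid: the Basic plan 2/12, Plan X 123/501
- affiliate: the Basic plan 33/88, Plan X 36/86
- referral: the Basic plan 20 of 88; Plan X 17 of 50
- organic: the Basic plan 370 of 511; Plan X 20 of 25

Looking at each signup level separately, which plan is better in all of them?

Plan X

Paid: the Basic plan 2/12 = 16.7%, Plan X 123/501 = 24.6% → Plan X
Affiliate: the Basic plan 33/88 = 37.5%, Plan X 36/86 = 41.9% → Plan X
Referral: the Basic plan 20/88 = 22.7%, Plan X 17/50 = 34.0% → Plan X
Organic: the Basic plan 370/511 = 72.4%, Plan X 20/25 = 80.0% → Plan X
Plan X has the higher rate in all 4 groups.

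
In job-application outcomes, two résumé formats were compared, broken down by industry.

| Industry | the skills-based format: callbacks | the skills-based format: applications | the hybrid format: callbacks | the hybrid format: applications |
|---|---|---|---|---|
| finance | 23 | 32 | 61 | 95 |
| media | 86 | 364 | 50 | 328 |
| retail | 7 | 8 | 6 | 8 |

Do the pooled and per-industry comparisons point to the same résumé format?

Finance: the skills-based format 23/32 = 71.9%, the hybrid format 61/95 = 64.2% → the skills-based format
Media: the skills-based format 86/364 = 23.6%, the hybrid format 50/328 = 15.2% → the skills-based format
Retail: the skills-based format 7/8 = 87.5%, the hybrid format 6/8 = 75.0% → the skills-based format
Overall: the skills-based format 116/404 = 28.7%, the hybrid format 117/431 = 27.1% → the skills-based format
The skills-based format wins overall and in every industry group — no reversal.

Yes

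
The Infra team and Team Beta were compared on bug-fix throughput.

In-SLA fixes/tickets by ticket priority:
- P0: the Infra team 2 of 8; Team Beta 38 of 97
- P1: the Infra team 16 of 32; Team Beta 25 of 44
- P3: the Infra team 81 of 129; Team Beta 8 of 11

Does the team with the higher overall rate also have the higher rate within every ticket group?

No

P0: the Infra team 2/8 = 25.0%, Team Beta 38/97 = 39.2% → Team Beta
P1: the Infra team 16/32 = 50.0%, Team Beta 25/44 = 56.8% → Team Beta
P3: the Infra team 81/129 = 62.8%, Team Beta 8/11 = 72.7% → Team Beta
Overall: the Infra team 99/169 = 58.6%, Team Beta 71/152 = 46.7% → the Infra team
Team Beta wins each ticket group but the Infra team wins overall — the comparison reverses. Team Beta's tickets skew toward P0, which has a lower base rate.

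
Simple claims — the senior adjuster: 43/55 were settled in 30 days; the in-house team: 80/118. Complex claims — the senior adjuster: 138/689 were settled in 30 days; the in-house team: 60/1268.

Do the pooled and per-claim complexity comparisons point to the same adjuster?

Yes

Simple: the senior adjuster 43/55 = 78.2%, the in-house team 80/118 = 67.8% → the senior adjuster
Complex: the senior adjuster 138/689 = 20.0%, the in-house team 60/1268 = 4.7% → the senior adjuster
Overall: the senior adjuster 181/744 = 24.3%, the in-house team 140/1386 = 10.1% → the senior adjuster
The senior adjuster wins overall and in every claim group — no reversal.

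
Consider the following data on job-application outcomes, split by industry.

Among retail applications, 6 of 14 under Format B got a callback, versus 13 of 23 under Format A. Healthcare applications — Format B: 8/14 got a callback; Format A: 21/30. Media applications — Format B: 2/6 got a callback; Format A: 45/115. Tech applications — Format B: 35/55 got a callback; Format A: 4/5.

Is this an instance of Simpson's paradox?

Yes

Retail: Format B 6/14 = 42.9%, Format A 13/23 = 56.5% → Format A
Healthcare: Format B 8/14 = 57.1%, Format A 21/30 = 70.0% → Format A
Media: Format B 2/6 = 33.3%, Format A 45/115 = 39.1% → Format A
Tech: Format B 35/55 = 63.6%, Format A 4/5 = 80.0% → Format A
Overall: Format B 51/89 = 57.3%, Format A 83/173 = 48.0% → Format B
Format A wins each industry group but Format B wins overall — the comparison reverses. Format A's applications skew toward media, which has a lower base rate.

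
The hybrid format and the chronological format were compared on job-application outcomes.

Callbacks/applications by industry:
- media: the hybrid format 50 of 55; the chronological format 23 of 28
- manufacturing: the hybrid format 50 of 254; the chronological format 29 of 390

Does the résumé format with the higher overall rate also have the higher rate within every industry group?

Media: the hybrid format 50/55 = 90.9%, the chronological format 23/28 = 82.1% → the hybrid format
Manufacturing: the hybrid format 50/254 = 19.7%, the chronological format 29/390 = 7.4% → the hybrid format
Overall: the hybrid format 100/309 = 32.4%, the chronological format 52/418 = 12.4% → the hybrid format
The hybrid format wins overall and in every industry group — no reversal.

Yes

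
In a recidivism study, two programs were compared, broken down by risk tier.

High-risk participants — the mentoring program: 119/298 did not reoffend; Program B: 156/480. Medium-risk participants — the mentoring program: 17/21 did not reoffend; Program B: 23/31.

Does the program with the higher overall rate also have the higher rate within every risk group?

Yes

High-risk: the mentoring program 119/298 = 39.9%, Program B 156/480 = 32.5% → the mentoring program
Medium-risk: the mentoring program 17/21 = 81.0%, Program B 23/31 = 74.2% → the mentoring program
Overall: the mentoring program 136/319 = 42.6%, Program B 179/511 = 35.0% → the mentoring program
The mentoring program wins overall and in every risk group — no reversal.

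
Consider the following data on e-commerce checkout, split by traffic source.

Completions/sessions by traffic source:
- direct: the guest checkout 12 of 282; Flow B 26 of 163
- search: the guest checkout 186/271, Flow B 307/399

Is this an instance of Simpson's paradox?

No

Direct: the guest checkout 12/282 = 4.3%, Flow B 26/163 = 16.0% → Flow B
Search: the guest checkout 186/271 = 68.6%, Flow B 307/399 = 76.9% → Flow B
Overall: the guest checkout 198/553 = 35.8%, Flow B 333/562 = 59.3% → Flow B
Flow B wins overall and in every traffic group — no reversal.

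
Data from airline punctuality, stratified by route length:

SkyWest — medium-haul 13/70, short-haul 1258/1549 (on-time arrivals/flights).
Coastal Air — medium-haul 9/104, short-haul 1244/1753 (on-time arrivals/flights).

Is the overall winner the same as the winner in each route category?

Yes

Medium-haul: SkyWest 13/70 = 18.6%, Coastal Air 9/104 = 8.7% → SkyWest
Short-haul: SkyWest 1258/1549 = 81.2%, Coastal Air 1244/1753 = 71.0% → SkyWest
Overall: SkyWest 1271/1619 = 78.5%, Coastal Air 1253/1857 = 67.5% → SkyWest
SkyWest wins overall and in every route group — no reversal.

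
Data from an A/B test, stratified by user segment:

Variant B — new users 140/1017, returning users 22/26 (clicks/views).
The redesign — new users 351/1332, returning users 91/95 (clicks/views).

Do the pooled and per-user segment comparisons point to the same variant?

Yes

New users: Variant B 140/1017 = 13.8%, the redesign 351/1332 = 26.4% → the redesign
Returning users: Variant B 22/26 = 84.6%, the redesign 91/95 = 95.8% → the redesign
Overall: Variant B 162/1043 = 15.5%, the redesign 442/1427 = 31.0% → the redesign
The redesign wins overall and in every user group — no reversal.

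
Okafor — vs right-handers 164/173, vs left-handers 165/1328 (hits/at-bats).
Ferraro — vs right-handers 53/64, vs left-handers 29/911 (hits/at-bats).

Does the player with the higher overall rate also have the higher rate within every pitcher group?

Yes

Vs right-handers: Okafor 164/173 = 94.8%, Ferraro 53/64 = 82.8% → Okafor
Vs left-handers: Okafor 165/1328 = 12.4%, Ferraro 29/911 = 3.2% → Okafor
Overall: Okafor 329/1501 = 21.9%, Ferraro 82/975 = 8.4% → Okafor
Okafor wins overall and in every pitcher group — no reversal.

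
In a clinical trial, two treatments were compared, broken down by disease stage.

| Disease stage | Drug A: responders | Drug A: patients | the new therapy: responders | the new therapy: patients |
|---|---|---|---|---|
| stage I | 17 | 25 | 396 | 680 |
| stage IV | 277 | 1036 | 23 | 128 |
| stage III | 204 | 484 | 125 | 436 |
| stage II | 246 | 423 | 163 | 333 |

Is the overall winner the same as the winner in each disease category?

No

Stage I: Drug A 17/25 = 68.0%, the new therapy 396/680 = 58.2% → Drug A
Stage IV: Drug A 277/1036 = 26.7%, the new therapy 23/128 = 18.0% → Drug A
Stage III: Drug A 204/484 = 42.1%, the new therapy 125/436 = 28.7% → Drug A
Stage II: Drug A 246/423 = 58.2%, the new therapy 163/333 = 48.9% → Drug A
Overall: Drug A 744/1968 = 37.8%, the new therapy 707/1577 = 44.8% → the new therapy
Drug A wins each disease group but the new therapy wins overall — the comparison reverses. Drug A's patients skew toward stage IV, which has a lower base rate.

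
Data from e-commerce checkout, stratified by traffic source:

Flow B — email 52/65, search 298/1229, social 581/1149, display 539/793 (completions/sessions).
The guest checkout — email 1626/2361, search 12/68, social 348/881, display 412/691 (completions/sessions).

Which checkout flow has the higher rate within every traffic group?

Email: Flow B 52/65 = 80.0%, the guest checkout 1626/2361 = 68.9% → Flow B
Search: Flow B 298/1229 = 24.2%, the guest checkout 12/68 = 17.6% → Flow B
Social: Flow B 581/1149 = 50.6%, the guest checkout 348/881 = 39.5% → Flow B
Display: Flow B 539/793 = 68.0%, the guest checkout 412/691 = 59.6% → Flow B
Flow B has the higher rate in all 4 groups.

Flow B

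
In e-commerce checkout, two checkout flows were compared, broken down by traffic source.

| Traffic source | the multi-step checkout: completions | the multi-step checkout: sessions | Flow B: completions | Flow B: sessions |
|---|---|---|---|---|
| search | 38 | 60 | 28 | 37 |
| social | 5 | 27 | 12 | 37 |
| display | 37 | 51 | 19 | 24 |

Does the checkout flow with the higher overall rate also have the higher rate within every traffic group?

Yes

Search: the multi-step checkout 38/60 = 63.3%, Flow B 28/37 = 75.7% → Flow B
Social: the multi-step checkout 5/27 = 18.5%, Flow B 12/37 = 32.4% → Flow B
Display: the multi-step checkout 37/51 = 72.5%, Flow B 19/24 = 79.2% → Flow B
Overall: the multi-step checkout 80/138 = 58.0%, Flow B 59/98 = 60.2% → Flow B
Flow B wins overall and in every traffic group — no reversal.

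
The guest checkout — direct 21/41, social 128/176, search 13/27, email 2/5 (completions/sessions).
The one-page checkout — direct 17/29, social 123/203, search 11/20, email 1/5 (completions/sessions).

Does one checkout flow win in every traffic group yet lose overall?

No

Direct: the guest checkout 21/41 = 51.2%, the one-page checkout 17/29 = 58.6% → the one-page checkout
Social: the guest checkout 128/176 = 72.7%, the one-page checkout 123/203 = 60.6% → the guest checkout
Search: the guest checkout 13/27 = 48.1%, the one-page checkout 11/20 = 55.0% → the one-page checkout
Email: the guest checkout 2/5 = 40.0%, the one-page checkout 1/5 = 20.0% → the guest checkout
Overall: the guest checkout 164/249 = 65.9%, the one-page checkout 152/257 = 59.1% → the guest checkout
Neither sweeps: the guest checkout wins 2 of 4 groups, the one-page checkout wins 2. The guest checkout wins overall but not every group — no Simpson reversal.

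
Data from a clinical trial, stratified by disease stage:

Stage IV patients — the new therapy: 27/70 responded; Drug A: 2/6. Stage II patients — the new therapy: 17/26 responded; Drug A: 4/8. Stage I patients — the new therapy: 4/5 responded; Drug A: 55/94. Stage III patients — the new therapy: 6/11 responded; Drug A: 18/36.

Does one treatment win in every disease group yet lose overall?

Stage IV: the new therapy 27/70 = 38.6%, Drug A 2/6 = 33.3% → the new therapy
Stage II: the new therapy 17/26 = 65.4%, Drug A 4/8 = 50.0% → the new therapy
Stage I: the new therapy 4/5 = 80.0%, Drug A 55/94 = 58.5% → the new therapy
Stage III: the new therapy 6/11 = 54.5%, Drug A 18/36 = 50.0% → the new therapy
Overall: the new therapy 54/112 = 48.2%, Drug A 79/144 = 54.9% → Drug A
The new therapy wins each disease group but Drug A wins overall — the comparison reverses. The new therapy's patients skew toward stage IV, which has a lower base rate.

Yes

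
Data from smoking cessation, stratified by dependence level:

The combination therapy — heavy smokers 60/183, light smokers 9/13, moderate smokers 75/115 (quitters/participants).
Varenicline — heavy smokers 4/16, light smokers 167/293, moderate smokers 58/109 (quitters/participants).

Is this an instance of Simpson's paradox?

Yes

Heavy smokers: the combination therapy 60/183 = 32.8%, varenicline 4/16 = 25.0% → the combination therapy
Light smokers: the combination therapy 9/13 = 69.2%, varenicline 167/293 = 57.0% → the combination therapy
Moderate smokers: the combination therapy 75/115 = 65.2%, varenicline 58/109 = 53.2% → the combination therapy
Overall: the combination therapy 144/311 = 46.3%, varenicline 229/418 = 54.8% → varenicline
The combination therapy wins each dependence group but varenicline wins overall — the comparison reverses. The combination therapy's participants skew toward heavy smokers, which has a lower base rate.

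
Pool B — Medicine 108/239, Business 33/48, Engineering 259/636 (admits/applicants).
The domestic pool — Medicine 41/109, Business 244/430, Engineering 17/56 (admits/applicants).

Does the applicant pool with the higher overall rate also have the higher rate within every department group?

No

Medicine: Pool B 108/239 = 45.2%, the domestic pool 41/109 = 37.6% → Pool B
Business: Pool B 33/48 = 68.8%, the domestic pool 244/430 = 56.7% → Pool B
Engineering: Pool B 259/636 = 40.7%, the domestic pool 17/56 = 30.4% → Pool B
Overall: Pool B 400/923 = 43.3%, the domestic pool 302/595 = 50.8% → the domestic pool
Pool B wins each department group but the domestic pool wins overall — the comparison reverses. Pool B's applicants skew toward Engineering, which has a lower base rate.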